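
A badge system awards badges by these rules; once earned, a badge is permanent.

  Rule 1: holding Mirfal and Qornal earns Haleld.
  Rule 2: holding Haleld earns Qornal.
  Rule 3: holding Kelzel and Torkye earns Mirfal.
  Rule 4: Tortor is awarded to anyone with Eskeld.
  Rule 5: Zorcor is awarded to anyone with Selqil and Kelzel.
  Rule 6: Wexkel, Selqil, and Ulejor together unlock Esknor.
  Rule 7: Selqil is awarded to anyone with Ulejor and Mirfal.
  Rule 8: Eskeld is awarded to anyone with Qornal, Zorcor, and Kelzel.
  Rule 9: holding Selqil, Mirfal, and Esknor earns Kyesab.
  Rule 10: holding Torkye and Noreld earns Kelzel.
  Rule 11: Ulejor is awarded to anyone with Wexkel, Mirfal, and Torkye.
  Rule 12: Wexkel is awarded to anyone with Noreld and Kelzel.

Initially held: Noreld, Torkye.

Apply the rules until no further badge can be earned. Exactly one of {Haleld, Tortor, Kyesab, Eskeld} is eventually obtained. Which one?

Kyesab

With Torkye and Noreld, Kelzel is earned (Rule 10).
With Kelzel and Torkye, Mirfal is earned (Rule 3).
With Noreld and Kelzel, Wexkel is earned (Rule 12).
With Wexkel, Mirfal, and Torkye, Ulejor is earned (Rule 11).
With Ulejor and Mirfal, Selqil is earned (Rule 7).
With Wexkel, Selqil, and Ulejor, Esknor is earned (Rule 6).
With Selqil, Mirfal, and Esknor, Kyesab is earned (Rule 9).
Haleld would need Mirfal and Qornal (Rule 1), but Qornal is never earned. Eskeld would need Qornal, Zorcor, and Kelzel (Rule 8), but Qornal is never earned. Tortor would need Eskeld (Rule 4), but Eskeld is never earned.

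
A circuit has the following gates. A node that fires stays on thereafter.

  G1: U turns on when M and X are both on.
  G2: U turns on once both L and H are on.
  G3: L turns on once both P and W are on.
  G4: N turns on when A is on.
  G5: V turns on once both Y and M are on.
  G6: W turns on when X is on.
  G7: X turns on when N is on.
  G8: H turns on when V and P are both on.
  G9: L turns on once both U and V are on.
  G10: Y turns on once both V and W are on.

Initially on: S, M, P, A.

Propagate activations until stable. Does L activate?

Yes

G4: A on → N on.
G7: N on → X on.
G6: X on → W on.
P and W are on, so L turns on (G3).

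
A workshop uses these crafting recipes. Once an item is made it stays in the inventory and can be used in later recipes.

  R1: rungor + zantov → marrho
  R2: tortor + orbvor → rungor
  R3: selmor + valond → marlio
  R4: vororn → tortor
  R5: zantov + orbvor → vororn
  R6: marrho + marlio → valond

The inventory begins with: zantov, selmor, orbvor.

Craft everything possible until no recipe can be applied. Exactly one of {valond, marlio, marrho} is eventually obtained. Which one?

marrho

Using R5, zantov and orbvor make vororn.
vororn → tortor (R4).
tortor + orbvor → rungor (R2).
rungor + zantov → marrho (R1).
marlio would need selmor and valond (R3), but valond is never obtained. valond would need marrho and marlio (R6), but marlio is never obtained.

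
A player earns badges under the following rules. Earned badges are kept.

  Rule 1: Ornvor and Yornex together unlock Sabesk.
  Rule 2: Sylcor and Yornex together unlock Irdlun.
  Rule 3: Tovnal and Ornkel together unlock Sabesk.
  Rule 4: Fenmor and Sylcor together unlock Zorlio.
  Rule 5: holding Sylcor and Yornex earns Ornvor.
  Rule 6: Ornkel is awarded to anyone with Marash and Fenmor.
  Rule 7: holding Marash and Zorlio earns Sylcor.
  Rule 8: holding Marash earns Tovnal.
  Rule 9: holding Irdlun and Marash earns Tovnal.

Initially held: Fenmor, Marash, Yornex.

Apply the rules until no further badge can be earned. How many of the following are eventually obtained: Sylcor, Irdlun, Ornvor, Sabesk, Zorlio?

With Marash, Tovnal is earned (Rule 8).
With Marash and Fenmor, Ornkel is earned (Rule 6).
With Tovnal and Ornkel, Sabesk is earned (Rule 3).
Sylcor would need Marash and Zorlio (Rule 7), but Zorlio is never earned.
Irdlun would need Sylcor and Yornex (Rule 2), but Sylcor is never earned.
Ornvor would need Sylcor and Yornex (Rule 5), but Sylcor is never earned.
Sabesk: reached.
Zorlio would need Fenmor and Sylcor (Rule 4), but Sylcor is never earned.
Reached: Sabesk — 1 of the 5.

1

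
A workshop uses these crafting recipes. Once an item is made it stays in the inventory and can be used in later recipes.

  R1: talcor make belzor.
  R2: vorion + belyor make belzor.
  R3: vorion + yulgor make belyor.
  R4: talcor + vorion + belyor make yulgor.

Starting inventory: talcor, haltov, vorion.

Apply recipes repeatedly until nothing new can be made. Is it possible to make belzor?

talcor → belzor (R1).

Yes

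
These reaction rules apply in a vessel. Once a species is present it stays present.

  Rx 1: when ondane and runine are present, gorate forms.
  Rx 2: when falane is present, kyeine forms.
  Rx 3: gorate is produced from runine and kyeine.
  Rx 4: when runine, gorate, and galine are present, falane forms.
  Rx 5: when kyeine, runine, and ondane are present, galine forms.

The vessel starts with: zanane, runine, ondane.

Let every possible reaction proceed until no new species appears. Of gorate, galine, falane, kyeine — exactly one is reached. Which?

gorate

ondane and runine present → gorate forms (Rx 1).
kyeine would need falane (Rx 2), but falane never forms. galine would need kyeine, runine, and ondane (Rx 5), but kyeine never forms. falane would need runine, gorate, and galine (Rx 4), but galine never forms.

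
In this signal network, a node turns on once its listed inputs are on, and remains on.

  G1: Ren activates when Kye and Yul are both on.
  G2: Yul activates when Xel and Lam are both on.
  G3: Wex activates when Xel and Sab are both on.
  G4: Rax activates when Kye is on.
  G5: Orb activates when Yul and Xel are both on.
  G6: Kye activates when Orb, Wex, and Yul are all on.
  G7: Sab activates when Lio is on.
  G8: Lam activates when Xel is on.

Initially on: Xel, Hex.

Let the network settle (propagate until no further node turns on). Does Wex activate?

Wex would need Xel and Sab (G3), but Sab never turns on.

No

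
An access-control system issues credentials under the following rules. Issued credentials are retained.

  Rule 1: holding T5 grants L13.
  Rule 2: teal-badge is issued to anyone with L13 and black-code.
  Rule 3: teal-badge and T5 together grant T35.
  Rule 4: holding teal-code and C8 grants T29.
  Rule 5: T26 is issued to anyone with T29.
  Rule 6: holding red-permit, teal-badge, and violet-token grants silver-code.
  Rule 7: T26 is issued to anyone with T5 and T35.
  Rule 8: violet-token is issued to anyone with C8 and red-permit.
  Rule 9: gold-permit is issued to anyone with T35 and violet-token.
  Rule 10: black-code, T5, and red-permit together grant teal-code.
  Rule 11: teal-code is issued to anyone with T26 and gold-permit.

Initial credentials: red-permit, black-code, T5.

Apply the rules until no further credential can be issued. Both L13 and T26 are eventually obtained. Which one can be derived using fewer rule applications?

L13: Holding T5 grants L13 (Rule 1). [1 rule application]
T26: Holding T5 grants L13 (Rule 1). Holding L13 and black-code grants teal-badge (Rule 2). Holding teal-badge and T5 grants T35 (Rule 3). Holding T5 and T35 grants T26 (Rule 7). [4 rule applications]
L13 needs fewer.

L13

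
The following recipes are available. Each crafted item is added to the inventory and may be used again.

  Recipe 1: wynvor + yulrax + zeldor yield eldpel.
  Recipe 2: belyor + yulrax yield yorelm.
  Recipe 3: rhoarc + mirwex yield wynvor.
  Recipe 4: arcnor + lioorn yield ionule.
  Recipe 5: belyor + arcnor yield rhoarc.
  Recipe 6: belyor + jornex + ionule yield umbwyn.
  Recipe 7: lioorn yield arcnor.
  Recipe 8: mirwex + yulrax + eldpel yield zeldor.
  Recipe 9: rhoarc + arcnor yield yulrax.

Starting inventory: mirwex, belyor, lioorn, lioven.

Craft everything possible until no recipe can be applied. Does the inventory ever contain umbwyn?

No

umbwyn would need belyor, jornex, and ionule (Recipe 6), but jornex is never obtained.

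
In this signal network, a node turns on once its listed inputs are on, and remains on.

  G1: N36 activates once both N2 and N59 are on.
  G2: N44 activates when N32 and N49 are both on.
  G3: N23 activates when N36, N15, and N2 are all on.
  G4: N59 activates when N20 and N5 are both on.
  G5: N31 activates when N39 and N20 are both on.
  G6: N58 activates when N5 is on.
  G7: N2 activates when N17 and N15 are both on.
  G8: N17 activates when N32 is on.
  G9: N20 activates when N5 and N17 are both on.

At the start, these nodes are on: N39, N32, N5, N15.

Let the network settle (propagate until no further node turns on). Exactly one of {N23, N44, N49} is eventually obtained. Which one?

N23

N32 is on, so N17 activates (G8).
N17 and N15 are on, so N2 activates (G7).
N5 and N17 are on, so N20 activates (G9).
N20 and N5 are on, so N59 activates (G4).
G1: N2 and N59 on → N36 on.
G3: N36, N15, and N2 on → N23 on.
No rule produces N49, and it is not given. N44 would need N32 and N49 (G2), but N49 never turns on.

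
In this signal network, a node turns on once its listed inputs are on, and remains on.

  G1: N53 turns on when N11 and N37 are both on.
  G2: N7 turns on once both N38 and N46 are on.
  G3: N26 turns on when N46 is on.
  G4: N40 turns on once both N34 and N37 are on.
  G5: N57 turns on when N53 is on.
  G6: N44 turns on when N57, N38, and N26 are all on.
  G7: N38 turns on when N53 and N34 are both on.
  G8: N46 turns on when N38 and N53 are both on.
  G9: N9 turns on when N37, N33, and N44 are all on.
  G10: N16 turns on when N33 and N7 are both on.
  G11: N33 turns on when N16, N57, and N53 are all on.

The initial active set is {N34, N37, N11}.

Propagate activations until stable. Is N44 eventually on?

G1: N11 and N37 on → N53 on.
G7: N53 and N34 on → N38 on.
N53 is on, so N57 turns on (G5).
G8: N38 and N53 on → N46 on.
G3: N46 on → N26 on.
N57, N38, and N26 are on, so N44 turns on (G6).

Yes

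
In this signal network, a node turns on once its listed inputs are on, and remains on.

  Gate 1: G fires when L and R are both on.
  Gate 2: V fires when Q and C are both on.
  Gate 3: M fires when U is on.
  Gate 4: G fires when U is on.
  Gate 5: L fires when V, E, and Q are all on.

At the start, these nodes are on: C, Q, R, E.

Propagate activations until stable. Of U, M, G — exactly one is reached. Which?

G

Gate 2: Q and C on → V on.
V, E, and Q are on, so L fires (Gate 5).
L and R are on, so G fires (Gate 1).
No rule produces U, and it is not given. M would need U (Gate 3), but U never turns on.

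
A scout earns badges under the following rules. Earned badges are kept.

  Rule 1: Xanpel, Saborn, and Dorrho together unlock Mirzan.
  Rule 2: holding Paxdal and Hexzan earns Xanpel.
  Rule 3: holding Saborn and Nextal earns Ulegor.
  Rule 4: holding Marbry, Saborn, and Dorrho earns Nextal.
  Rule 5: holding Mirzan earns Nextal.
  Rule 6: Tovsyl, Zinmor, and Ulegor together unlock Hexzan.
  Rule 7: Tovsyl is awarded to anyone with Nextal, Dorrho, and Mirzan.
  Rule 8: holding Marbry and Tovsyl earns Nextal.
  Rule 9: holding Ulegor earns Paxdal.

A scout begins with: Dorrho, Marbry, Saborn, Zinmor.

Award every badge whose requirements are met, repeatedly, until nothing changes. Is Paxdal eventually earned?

Yes

With Marbry, Saborn, and Dorrho, Nextal is earned (Rule 4).
With Saborn and Nextal, Ulegor is earned (Rule 3).
With Ulegor, Paxdal is earned (Rule 9).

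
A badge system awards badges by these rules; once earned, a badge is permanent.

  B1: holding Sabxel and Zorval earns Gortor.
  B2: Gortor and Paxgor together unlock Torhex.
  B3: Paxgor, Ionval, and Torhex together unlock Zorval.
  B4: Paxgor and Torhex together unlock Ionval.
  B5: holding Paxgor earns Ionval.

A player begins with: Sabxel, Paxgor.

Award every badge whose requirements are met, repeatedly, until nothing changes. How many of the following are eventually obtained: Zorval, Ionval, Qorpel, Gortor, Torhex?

With Paxgor, Ionval is earned (B5).
Zorval would need Paxgor, Ionval, and Torhex (B3), but Torhex is never earned.
Ionval: reached.
No rule produces Qorpel, and it is not given.
Gortor would need Sabxel and Zorval (B1), but Zorval is never earned.
Torhex would need Gortor and Paxgor (B2), but Gortor is never earned.
Reached: Ionval — 1 of the 5.

1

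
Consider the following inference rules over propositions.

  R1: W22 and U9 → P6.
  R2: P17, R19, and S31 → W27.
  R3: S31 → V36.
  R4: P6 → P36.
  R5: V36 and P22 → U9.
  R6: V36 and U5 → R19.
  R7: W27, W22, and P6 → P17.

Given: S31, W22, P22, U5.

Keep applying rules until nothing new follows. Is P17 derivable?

No

P17 would need W27, W22, and P6 (R7), but W27 is never established.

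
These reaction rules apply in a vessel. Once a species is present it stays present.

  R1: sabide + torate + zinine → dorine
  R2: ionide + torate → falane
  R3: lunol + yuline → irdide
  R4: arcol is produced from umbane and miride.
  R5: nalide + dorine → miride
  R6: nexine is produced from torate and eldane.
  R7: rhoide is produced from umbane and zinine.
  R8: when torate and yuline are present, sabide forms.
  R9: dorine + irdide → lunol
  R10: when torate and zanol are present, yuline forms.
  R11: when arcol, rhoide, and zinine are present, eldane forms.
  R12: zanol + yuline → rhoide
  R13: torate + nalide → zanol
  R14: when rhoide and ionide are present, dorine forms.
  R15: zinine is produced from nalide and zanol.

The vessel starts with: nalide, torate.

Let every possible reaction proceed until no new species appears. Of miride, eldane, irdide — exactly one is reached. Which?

torate and nalide present → zanol forms (R13).
nalide and zanol present → zinine forms (R15).
torate and zanol present → yuline forms (R10).
torate and yuline present → sabide forms (R8).
sabide, torate, and zinine present → dorine forms (R1).
nalide and dorine present → miride forms (R5).
irdide would need lunol and yuline (R3), but lunol never forms. eldane would need arcol, rhoide, and zinine (R11), but arcol never forms.

miride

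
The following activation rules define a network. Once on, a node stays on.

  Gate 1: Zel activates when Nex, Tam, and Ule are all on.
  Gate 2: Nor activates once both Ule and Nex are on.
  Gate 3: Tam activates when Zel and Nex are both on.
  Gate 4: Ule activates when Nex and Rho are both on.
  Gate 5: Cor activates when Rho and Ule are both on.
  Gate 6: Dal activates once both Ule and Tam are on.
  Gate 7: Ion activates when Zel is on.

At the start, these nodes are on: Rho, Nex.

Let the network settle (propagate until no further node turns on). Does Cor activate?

Yes

Gate 4: Nex and Rho on → Ule on.
Gate 5: Rho and Ule on → Cor on.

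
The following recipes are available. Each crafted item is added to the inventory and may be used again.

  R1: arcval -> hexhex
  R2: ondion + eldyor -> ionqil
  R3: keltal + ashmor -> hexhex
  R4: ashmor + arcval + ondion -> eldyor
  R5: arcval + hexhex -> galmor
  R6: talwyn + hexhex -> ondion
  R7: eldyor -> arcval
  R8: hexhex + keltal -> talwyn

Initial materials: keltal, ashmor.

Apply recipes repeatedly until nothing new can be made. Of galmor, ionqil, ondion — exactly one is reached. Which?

Using R3, keltal and ashmor make hexhex.
Using R8, hexhex and keltal make talwyn.
talwyn + hexhex -> ondion (R6).
galmor would need arcval and hexhex (R5), but arcval is never obtained. ionqil would need ondion and eldyor (R2), but eldyor is never obtained.

ondion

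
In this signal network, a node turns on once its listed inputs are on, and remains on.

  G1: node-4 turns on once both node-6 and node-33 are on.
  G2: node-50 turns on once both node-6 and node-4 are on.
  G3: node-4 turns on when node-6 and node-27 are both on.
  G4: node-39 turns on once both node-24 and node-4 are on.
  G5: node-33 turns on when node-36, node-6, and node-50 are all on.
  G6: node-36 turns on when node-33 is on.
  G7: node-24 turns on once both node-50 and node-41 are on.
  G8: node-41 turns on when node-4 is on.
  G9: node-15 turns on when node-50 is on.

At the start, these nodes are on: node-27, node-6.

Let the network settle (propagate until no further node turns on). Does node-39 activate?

G3: node-6 and node-27 on → node-4 on.
node-6 and node-4 are on, so node-50 turns on (G2).
G8: node-4 on → node-41 on.
G7: node-50 and node-41 on → node-24 on.
G4: node-24 and node-4 on → node-39 on.

Yes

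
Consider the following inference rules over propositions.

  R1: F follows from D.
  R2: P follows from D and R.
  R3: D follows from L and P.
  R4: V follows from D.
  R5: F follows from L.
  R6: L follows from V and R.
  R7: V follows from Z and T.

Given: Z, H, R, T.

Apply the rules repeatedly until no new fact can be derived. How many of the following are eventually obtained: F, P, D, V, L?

3

From Z and T, R7 gives V.
V and R hold, so L follows (R6).
From L, R5 gives F.
F: reached.
P would need D and R (R2), but D is never established.
D would need L and P (R3), but P is never established.
V: reached.
L: reached.
Reached: F, V, and L — 3 of the 5.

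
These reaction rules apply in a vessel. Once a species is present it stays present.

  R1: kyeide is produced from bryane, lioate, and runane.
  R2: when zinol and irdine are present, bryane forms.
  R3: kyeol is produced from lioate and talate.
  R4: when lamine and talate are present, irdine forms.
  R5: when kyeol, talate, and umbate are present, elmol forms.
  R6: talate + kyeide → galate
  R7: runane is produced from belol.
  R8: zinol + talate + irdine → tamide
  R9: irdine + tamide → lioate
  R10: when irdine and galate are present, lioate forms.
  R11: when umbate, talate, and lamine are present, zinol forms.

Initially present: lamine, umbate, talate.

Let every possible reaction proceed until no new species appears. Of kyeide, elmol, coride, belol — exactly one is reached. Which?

umbate, talate, and lamine present → zinol forms (R11).
lamine and talate present → irdine forms (R4).
zinol, talate, and irdine present → tamide forms (R8).
irdine and tamide present → lioate forms (R9).
lioate and talate present → kyeol forms (R3).
kyeol, talate, and umbate present → elmol forms (R5).
kyeide would need bryane, lioate, and runane (R1), but runane never forms. No rule produces coride, and it is not given. No rule produces belol, and it is not given.

elmol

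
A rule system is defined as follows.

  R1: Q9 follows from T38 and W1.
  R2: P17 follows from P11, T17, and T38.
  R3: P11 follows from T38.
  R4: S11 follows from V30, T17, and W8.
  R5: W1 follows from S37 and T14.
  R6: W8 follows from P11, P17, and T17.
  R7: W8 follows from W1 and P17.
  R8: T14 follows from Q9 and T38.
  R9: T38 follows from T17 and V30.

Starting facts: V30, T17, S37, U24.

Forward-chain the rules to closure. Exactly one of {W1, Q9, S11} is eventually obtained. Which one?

S11

T17 and V30 hold, so T38 follows (R9).
T38 holds, so P11 follows (R3).
From P11, T17, and T38, R2 gives P17.
P11, P17, and T17 hold, so W8 follows (R6).
V30, T17, and W8 hold, so S11 follows (R4).
W1 would need S37 and T14 (R5), but T14 is never established. Q9 would need T38 and W1 (R1), but W1 is never established.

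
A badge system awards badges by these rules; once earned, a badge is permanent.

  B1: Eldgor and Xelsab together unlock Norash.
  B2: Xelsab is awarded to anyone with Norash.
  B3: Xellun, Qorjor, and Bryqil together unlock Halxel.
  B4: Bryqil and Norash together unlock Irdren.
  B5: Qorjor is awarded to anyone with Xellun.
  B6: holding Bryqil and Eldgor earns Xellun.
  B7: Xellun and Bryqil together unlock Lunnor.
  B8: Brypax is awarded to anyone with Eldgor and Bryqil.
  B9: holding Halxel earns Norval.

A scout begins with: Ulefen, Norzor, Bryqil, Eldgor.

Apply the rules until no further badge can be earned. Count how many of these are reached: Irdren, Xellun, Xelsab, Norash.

With Bryqil and Eldgor, Xellun is earned (B6).
Irdren would need Bryqil and Norash (B4), but Norash is never earned.
Xellun: reached.
Xelsab would need Norash (B2), but Norash is never earned.
Norash would need Eldgor and Xelsab (B1), but Xelsab is never earned.
Reached: Xellun — 1 of the 4.

1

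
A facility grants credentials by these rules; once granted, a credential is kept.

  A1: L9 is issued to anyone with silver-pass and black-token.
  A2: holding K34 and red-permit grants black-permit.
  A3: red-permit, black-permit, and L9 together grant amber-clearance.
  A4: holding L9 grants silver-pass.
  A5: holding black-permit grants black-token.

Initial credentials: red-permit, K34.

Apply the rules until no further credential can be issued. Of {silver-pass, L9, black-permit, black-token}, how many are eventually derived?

Holding K34 and red-permit grants black-permit (A2).
Holding black-permit grants black-token (A5).
silver-pass would need L9 (A4), but L9 is never granted.
L9 would need silver-pass and black-token (A1), but silver-pass is never granted.
black-permit: reached.
black-token: reached.
Reached: black-permit and black-token — 2 of the 4.

2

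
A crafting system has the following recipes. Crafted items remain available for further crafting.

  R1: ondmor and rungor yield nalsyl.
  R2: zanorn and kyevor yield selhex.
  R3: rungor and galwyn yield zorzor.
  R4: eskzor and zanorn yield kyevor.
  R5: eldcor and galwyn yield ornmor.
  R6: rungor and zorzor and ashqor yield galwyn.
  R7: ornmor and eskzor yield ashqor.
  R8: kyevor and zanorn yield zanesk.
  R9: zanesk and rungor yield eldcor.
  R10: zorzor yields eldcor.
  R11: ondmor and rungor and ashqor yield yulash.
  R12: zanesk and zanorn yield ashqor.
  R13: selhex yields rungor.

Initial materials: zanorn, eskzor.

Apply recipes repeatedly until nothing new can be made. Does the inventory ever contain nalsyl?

nalsyl would need ondmor and rungor (R1), but ondmor is never obtained.

No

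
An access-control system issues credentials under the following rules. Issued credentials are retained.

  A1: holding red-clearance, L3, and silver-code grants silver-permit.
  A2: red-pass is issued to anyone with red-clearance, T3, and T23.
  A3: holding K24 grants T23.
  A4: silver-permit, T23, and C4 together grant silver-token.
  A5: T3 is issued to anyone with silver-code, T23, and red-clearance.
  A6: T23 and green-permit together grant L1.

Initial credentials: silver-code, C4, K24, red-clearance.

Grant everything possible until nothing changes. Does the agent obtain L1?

No

L1 would need T23 and green-permit (A6), but green-permit is never granted.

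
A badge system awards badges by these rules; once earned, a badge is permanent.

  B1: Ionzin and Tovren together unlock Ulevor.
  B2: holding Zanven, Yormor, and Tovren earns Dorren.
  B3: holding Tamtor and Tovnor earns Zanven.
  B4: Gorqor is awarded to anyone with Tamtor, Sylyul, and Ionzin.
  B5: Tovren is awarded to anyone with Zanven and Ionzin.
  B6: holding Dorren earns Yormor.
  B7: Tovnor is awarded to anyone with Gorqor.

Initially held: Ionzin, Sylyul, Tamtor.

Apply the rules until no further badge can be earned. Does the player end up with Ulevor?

With Tamtor, Sylyul, and Ionzin, Gorqor is earned (B4).
With Gorqor, Tovnor is earned (B7).
With Tamtor and Tovnor, Zanven is earned (B3).
With Zanven and Ionzin, Tovren is earned (B5).
With Ionzin and Tovren, Ulevor is earned (B1).

Yes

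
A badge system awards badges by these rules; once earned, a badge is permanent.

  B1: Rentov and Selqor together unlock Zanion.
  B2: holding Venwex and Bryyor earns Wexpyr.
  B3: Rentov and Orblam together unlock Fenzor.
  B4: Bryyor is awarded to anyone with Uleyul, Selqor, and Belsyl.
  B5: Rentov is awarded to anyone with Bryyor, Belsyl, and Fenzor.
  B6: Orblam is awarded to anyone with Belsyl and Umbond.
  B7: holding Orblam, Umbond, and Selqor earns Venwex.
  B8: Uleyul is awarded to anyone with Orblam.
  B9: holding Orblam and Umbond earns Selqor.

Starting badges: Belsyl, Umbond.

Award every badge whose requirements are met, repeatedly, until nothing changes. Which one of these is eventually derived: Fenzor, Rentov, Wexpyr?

Wexpyr

With Belsyl and Umbond, Orblam is earned (B6).
With Orblam and Umbond, Selqor is earned (B9).
With Orblam, Uleyul is earned (B8).
With Orblam, Umbond, and Selqor, Venwex is earned (B7).
With Uleyul, Selqor, and Belsyl, Bryyor is earned (B4).
With Venwex and Bryyor, Wexpyr is earned (B2).
Rentov would need Bryyor, Belsyl, and Fenzor (B5), but Fenzor is never earned. Fenzor would need Rentov and Orblam (B3), but Rentov is never earned.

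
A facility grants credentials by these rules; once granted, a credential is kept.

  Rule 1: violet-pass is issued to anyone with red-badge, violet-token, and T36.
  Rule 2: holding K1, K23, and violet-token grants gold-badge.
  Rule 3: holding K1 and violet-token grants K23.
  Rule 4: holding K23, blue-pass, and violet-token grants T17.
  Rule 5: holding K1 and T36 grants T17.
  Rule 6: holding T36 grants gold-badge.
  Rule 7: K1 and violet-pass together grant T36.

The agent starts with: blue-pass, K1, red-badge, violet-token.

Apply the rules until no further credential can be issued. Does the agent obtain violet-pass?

No

violet-pass would need red-badge, violet-token, and T36 (Rule 1), but T36 is never granted.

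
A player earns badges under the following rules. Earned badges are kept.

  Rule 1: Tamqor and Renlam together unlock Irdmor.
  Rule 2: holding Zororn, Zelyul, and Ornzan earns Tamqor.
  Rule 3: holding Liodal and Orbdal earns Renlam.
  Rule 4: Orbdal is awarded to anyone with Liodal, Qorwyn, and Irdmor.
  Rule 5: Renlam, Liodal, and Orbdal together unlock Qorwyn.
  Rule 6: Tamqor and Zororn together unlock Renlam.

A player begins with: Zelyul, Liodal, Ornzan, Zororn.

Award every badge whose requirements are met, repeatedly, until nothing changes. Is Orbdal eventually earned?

No

Orbdal would need Liodal, Qorwyn, and Irdmor (Rule 4), but Qorwyn is never earned.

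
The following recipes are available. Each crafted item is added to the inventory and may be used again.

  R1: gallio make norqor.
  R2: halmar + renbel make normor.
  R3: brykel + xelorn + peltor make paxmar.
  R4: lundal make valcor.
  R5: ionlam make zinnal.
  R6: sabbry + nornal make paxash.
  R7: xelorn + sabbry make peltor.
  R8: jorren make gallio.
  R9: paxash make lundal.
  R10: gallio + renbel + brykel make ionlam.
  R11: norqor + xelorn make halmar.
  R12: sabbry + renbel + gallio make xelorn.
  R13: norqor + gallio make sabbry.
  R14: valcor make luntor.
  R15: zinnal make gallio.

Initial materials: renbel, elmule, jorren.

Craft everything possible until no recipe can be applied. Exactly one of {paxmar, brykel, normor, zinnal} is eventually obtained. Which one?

normor

jorren → gallio (R8).
Using R1, gallio makes norqor.
Using R13, norqor and gallio make sabbry.
sabbry + renbel + gallio → xelorn (R12).
norqor + xelorn → halmar (R11).
halmar + renbel → normor (R2).
zinnal would need ionlam (R5), but ionlam is never obtained. paxmar would need brykel, xelorn, and peltor (R3), but brykel is never obtained. No rule produces brykel, and it is not given.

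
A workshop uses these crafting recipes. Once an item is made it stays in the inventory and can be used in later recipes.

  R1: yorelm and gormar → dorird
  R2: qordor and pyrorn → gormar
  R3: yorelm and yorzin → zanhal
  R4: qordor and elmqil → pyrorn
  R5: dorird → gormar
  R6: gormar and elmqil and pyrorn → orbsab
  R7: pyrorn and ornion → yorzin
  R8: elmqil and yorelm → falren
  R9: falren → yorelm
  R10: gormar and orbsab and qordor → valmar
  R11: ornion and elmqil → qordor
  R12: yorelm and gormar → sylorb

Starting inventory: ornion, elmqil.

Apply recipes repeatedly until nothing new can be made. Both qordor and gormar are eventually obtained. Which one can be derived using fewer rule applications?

qordor: ornion and elmqil → qordor (R11). [1 rule application]
gormar: Using R11, ornion and elmqil make qordor. qordor and elmqil → pyrorn (R4). Using R2, qordor and pyrorn make gormar. [3 rule applications]
qordor needs fewer.

qordor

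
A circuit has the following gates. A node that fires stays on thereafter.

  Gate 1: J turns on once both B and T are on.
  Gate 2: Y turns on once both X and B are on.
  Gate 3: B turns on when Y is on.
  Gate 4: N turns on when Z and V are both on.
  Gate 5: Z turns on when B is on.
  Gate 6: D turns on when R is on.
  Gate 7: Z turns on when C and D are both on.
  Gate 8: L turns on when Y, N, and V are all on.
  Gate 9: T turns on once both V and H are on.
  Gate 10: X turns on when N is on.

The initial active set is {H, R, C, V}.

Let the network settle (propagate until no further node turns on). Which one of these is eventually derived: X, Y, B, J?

R is on, so D turns on (Gate 6).
Gate 7: C and D on → Z on.
Z and V are on, so N turns on (Gate 4).
N is on, so X turns on (Gate 10).
B would need Y (Gate 3), but Y never turns on. Y would need X and B (Gate 2), but B never turns on. J would need B and T (Gate 1), but B never turns on.

X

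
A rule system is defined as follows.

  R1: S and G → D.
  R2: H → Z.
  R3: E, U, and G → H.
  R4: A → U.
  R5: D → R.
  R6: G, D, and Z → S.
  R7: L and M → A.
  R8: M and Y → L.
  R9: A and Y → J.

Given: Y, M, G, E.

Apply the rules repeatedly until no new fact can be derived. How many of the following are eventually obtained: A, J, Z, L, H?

M and Y hold, so L follows (R8).
L and M hold, so A follows (R7).
From A and Y, R9 gives J.
From A, R4 gives U.
From E, U, and G, R3 gives H.
H holds, so Z follows (R2).
A: reached.
J: reached.
Z: reached.
L: reached.
H: reached.
All 5 are reached.

5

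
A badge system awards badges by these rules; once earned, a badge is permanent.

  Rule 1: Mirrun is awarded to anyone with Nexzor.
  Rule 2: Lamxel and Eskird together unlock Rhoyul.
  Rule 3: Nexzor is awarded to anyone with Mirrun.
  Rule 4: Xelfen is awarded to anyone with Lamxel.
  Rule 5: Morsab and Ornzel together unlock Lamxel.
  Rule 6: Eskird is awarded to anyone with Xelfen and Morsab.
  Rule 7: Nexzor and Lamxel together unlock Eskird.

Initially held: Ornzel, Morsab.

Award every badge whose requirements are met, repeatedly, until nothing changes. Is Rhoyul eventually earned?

With Morsab and Ornzel, Lamxel is earned (Rule 5).
With Lamxel, Xelfen is earned (Rule 4).
With Xelfen and Morsab, Eskird is earned (Rule 6).
With Lamxel and Eskird, Rhoyul is earned (Rule 2).

Yes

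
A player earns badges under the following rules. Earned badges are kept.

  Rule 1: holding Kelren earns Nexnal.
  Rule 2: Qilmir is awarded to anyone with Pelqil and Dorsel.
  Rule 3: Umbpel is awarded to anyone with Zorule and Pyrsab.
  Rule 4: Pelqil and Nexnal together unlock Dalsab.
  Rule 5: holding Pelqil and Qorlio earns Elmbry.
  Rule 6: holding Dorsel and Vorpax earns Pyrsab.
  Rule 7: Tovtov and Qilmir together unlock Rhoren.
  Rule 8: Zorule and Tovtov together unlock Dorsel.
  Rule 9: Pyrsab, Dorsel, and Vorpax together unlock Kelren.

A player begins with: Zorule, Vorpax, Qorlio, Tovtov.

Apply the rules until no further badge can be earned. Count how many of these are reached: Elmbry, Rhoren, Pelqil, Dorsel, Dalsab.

1

With Zorule and Tovtov, Dorsel is earned (Rule 8).
Elmbry would need Pelqil and Qorlio (Rule 5), but Pelqil is never earned.
Rhoren would need Tovtov and Qilmir (Rule 7), but Qilmir is never earned.
No rule produces Pelqil, and it is not given.
Dorsel: reached.
Dalsab would need Pelqil and Nexnal (Rule 4), but Pelqil is never earned.
Reached: Dorsel — 1 of the 5.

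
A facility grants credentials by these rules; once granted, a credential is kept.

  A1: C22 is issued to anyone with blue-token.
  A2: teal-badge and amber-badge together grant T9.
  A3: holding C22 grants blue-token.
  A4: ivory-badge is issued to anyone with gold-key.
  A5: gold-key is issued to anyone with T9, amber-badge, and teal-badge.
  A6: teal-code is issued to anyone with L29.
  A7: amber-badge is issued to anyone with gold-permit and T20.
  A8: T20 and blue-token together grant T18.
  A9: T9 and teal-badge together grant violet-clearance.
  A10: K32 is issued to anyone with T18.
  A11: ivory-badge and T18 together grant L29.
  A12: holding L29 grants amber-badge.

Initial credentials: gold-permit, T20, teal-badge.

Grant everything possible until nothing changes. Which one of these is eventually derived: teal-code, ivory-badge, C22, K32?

Holding gold-permit and T20 grants amber-badge (A7).
Holding teal-badge and amber-badge grants T9 (A2).
Holding T9, amber-badge, and teal-badge grants gold-key (A5).
Holding gold-key grants ivory-badge (A4).
C22 would need blue-token (A1), but blue-token is never granted. K32 would need T18 (A10), but T18 is never granted. teal-code would need L29 (A6), but L29 is never granted.

ivory-badge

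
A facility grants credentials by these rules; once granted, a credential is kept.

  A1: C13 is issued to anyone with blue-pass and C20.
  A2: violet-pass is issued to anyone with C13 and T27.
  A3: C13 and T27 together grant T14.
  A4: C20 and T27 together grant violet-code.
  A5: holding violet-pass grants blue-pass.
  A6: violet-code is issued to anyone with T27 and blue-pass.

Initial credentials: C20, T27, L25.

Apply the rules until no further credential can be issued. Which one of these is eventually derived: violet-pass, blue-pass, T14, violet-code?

violet-code

Holding C20 and T27 grants violet-code (A4).
violet-pass would need C13 and T27 (A2), but C13 is never granted. blue-pass would need violet-pass (A5), but violet-pass is never granted. T14 would need C13 and T27 (A3), but C13 is never granted.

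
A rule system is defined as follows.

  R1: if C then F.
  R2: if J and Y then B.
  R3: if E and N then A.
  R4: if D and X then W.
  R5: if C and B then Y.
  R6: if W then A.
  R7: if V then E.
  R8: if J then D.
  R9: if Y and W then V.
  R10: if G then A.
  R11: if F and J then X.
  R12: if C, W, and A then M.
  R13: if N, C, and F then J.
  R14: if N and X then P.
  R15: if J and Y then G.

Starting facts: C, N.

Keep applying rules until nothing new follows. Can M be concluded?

From C, R1 gives F.
N, C, and F hold, so J follows (R13).
J holds, so D follows (R8).
From F and J, R11 gives X.
From D and X, R4 gives W.
W holds, so A follows (R6).
From C, W, and A, R12 gives M.

Yes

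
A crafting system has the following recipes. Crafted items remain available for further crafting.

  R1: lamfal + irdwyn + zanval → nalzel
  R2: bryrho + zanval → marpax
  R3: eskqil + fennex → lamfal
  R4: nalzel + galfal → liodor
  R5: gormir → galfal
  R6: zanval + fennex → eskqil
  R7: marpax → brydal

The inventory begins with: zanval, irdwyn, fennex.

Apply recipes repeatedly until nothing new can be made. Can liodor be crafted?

liodor would need nalzel and galfal (R4), but galfal is never obtained.

No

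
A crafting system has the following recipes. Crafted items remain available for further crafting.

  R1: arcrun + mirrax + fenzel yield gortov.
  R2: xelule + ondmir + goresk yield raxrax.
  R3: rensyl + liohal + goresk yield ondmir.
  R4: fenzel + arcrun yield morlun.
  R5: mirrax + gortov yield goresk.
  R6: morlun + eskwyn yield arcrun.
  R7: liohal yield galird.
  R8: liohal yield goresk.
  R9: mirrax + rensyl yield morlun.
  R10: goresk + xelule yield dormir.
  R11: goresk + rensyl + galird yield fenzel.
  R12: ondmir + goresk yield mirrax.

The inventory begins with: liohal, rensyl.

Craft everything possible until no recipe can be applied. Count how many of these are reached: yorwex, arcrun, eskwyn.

No rule produces yorwex, and it is not given.
arcrun would need morlun and eskwyn (R6), but eskwyn is never obtained.
No rule produces eskwyn, and it is not given.
None of the 3 are reached.

0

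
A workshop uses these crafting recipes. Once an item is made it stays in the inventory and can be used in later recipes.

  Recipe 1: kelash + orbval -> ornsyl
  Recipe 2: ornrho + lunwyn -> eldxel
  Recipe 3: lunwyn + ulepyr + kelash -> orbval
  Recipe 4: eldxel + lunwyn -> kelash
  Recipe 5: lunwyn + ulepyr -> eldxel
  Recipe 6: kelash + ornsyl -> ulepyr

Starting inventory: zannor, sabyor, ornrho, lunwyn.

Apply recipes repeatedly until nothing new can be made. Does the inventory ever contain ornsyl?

ornsyl would need kelash and orbval (Recipe 1), but orbval is never obtained.

No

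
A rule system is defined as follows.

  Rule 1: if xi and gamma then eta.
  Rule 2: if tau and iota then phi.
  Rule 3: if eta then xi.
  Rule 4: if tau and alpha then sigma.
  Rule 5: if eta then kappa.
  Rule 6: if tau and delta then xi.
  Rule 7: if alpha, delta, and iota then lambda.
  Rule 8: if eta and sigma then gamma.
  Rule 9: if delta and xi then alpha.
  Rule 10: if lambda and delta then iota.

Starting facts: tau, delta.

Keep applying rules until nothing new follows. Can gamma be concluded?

gamma would need eta and sigma (Rule 8), but eta is never established.

No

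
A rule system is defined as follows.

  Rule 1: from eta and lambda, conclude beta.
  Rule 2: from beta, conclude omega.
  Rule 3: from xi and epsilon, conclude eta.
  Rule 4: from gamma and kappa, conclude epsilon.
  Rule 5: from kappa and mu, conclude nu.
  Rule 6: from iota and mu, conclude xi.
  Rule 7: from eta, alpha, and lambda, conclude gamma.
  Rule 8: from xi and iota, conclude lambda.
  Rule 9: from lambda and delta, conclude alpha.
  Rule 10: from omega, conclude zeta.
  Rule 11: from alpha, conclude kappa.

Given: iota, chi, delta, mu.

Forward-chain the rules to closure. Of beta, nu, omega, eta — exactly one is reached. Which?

nu

iota and mu hold, so xi follows (Rule 6).
xi and iota hold, so lambda follows (Rule 8).
From lambda and delta, Rule 9 gives alpha.
alpha holds, so kappa follows (Rule 11).
From kappa and mu, Rule 5 gives nu.
eta would need xi and epsilon (Rule 3), but epsilon is never established. omega would need beta (Rule 2), but beta is never established. beta would need eta and lambda (Rule 1), but eta is never established.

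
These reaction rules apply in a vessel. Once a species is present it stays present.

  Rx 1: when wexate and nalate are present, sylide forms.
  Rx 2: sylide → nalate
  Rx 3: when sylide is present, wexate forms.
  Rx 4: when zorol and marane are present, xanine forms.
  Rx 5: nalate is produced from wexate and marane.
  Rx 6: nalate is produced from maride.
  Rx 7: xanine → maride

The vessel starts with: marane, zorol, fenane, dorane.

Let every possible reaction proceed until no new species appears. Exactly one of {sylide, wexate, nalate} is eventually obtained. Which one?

nalate

zorol and marane present → xanine forms (Rx 4).
xanine present → maride forms (Rx 7).
maride present → nalate forms (Rx 6).
wexate would need sylide (Rx 3), but sylide never forms. sylide would need wexate and nalate (Rx 1), but wexate never forms.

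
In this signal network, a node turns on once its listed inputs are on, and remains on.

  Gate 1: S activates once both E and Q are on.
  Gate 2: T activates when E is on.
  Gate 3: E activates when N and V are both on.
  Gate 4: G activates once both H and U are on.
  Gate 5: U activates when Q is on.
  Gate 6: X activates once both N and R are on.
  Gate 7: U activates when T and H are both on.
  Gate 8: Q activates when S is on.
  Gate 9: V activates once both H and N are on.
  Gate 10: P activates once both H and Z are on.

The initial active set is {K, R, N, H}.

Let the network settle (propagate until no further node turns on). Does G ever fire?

Yes

H and N are on, so V activates (Gate 9).
Gate 3: N and V on → E on.
Gate 2: E on → T on.
T and H are on, so U activates (Gate 7).
Gate 4: H and U on → G on.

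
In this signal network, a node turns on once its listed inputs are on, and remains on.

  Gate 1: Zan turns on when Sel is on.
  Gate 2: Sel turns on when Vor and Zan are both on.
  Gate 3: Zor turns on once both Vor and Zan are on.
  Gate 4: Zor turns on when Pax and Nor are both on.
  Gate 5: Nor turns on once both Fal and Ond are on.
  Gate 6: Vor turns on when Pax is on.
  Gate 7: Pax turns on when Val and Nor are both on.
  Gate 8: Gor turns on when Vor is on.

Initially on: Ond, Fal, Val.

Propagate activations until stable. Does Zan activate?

No

Zan would need Sel (Gate 1), but Sel never turns on.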